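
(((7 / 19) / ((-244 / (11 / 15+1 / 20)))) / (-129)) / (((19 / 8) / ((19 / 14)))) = 47 / 8970660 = 0.00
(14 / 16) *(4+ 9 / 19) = 595 / 152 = 3.91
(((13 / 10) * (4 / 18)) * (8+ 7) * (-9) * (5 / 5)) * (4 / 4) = -39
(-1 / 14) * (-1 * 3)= 3 / 14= 0.21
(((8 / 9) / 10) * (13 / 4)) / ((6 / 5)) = 13 / 54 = 0.24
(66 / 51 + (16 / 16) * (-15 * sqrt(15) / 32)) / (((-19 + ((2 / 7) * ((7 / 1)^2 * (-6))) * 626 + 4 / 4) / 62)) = -62 / 40647 + 155 * sqrt(15) / 280544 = 0.00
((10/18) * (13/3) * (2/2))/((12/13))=845/324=2.61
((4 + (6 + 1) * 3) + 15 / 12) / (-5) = -21 / 4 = -5.25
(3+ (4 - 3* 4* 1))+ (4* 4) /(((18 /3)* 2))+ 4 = 1 /3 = 0.33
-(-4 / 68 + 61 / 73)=-964 / 1241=-0.78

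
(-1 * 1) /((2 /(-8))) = 4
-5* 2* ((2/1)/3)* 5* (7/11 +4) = -1700/11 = -154.55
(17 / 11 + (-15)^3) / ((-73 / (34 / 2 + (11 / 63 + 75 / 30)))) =909.20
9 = 9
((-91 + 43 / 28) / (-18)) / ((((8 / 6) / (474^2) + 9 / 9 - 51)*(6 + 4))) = -9380223 / 943639088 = -0.01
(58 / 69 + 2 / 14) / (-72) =-475 / 34776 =-0.01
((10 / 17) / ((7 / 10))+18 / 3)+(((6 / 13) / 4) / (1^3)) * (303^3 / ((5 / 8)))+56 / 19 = 754762860214 / 146965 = 5135664.00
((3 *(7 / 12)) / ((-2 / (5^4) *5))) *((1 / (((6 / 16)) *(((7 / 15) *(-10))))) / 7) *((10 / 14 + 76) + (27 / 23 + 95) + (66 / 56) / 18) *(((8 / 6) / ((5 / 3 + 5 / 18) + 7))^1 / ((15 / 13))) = 199.50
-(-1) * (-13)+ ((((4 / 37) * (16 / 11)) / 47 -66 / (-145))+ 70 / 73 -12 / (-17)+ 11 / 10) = -9.78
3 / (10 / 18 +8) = 0.35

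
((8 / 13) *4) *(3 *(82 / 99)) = 2624 / 429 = 6.12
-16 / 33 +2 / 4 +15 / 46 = 259 / 759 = 0.34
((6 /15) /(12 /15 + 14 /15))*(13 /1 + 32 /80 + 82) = 1431 /65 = 22.02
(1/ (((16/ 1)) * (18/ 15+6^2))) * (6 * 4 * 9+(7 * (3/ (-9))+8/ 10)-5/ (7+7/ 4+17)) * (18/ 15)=331051/ 766320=0.43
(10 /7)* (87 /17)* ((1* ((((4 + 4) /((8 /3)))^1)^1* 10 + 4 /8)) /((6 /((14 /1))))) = 8845 /17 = 520.29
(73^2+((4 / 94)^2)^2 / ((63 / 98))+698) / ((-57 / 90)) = -2646885367070 / 278141817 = -9516.32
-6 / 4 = -3 / 2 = -1.50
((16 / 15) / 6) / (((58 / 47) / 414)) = 8648 / 145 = 59.64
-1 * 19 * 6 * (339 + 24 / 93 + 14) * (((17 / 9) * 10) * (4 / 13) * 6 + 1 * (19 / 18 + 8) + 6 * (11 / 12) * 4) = -3209880463 / 1209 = -2654987.98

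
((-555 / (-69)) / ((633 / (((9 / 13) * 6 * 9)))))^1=29970 / 63089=0.48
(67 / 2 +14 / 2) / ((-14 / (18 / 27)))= -27 / 14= -1.93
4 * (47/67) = 2.81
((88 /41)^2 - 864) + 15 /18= -8659435 /10086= -858.56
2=2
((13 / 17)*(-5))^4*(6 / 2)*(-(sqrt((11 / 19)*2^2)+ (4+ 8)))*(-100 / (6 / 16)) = 28561000000*sqrt(209) / 1586899+ 171366000000 / 83521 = 2311965.40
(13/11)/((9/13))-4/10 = 647/495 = 1.31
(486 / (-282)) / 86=-81 / 4042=-0.02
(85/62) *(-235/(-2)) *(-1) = -161.09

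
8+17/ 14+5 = 199/ 14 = 14.21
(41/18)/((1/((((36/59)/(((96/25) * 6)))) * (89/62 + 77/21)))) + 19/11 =70749703/34765632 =2.04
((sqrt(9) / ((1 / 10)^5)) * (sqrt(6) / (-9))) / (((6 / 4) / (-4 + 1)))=163299.32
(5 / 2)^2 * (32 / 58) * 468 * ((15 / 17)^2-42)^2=6641835829200 / 2422109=2742170.49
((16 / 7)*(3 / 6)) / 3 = 8 / 21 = 0.38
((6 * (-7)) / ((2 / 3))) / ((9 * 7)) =-1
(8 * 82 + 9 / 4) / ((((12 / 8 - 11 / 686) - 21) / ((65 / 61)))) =-58702735 / 1633336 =-35.94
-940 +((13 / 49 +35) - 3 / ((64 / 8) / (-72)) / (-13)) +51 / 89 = -51377384 / 56693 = -906.24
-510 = -510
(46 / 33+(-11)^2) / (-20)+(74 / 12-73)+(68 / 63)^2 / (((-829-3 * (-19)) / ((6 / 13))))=-53275884521 / 730269540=-72.95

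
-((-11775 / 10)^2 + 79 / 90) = -249571283 / 180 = -1386507.13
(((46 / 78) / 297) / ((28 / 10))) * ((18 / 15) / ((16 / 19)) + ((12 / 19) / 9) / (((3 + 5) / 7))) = 77947 / 73945872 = 0.00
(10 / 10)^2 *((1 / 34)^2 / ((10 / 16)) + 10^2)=144502 / 1445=100.00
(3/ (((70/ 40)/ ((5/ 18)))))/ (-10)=-1/ 21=-0.05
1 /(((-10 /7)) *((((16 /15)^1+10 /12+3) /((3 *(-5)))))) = 15 /7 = 2.14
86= 86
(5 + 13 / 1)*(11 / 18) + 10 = 21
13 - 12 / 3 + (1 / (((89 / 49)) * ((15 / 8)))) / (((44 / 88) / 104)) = 93551 / 1335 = 70.08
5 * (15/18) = 25/6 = 4.17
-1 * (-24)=24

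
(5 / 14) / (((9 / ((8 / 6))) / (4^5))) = 10240 / 189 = 54.18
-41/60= -0.68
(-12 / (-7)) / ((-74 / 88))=-528 / 259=-2.04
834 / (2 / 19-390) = -2.14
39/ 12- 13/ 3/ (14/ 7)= 13/ 12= 1.08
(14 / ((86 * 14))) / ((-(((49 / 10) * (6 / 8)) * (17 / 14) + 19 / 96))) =-240 / 96191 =-0.00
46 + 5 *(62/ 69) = 3484/ 69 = 50.49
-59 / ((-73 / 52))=3068 / 73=42.03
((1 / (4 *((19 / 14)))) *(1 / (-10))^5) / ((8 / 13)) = -91 / 30400000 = -0.00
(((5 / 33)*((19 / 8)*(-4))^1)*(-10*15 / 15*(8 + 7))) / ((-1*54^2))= -2375 / 32076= -0.07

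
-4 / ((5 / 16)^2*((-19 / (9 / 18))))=512 / 475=1.08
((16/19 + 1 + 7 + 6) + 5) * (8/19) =3016/361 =8.35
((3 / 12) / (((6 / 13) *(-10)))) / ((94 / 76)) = -247 / 5640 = -0.04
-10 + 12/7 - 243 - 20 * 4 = -331.29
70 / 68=35 / 34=1.03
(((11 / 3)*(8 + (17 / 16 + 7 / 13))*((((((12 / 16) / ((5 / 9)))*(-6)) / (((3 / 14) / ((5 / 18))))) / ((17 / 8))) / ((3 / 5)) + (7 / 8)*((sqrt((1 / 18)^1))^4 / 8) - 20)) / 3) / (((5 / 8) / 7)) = -1530487613809 / 412439040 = -3710.82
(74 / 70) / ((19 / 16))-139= -91843 / 665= -138.11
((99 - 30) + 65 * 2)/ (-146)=-199/ 146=-1.36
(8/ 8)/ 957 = 0.00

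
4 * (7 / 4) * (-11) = -77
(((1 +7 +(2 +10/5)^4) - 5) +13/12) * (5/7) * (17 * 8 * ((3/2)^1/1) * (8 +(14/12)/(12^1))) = 154661155/504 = 306867.37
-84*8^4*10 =-3440640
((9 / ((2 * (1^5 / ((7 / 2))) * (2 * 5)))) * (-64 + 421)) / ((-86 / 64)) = -89964 / 215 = -418.44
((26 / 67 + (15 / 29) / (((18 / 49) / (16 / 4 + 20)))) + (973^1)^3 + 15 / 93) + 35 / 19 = 1054208790502945 / 1144427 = 921167353.18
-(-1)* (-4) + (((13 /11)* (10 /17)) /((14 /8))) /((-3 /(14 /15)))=-6940 /1683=-4.12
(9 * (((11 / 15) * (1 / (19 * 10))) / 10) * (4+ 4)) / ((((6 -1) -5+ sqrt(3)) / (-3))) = -66 * sqrt(3) / 2375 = -0.05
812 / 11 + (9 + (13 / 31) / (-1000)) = 28240857 / 341000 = 82.82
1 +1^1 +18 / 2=11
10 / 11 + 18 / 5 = 248 / 55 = 4.51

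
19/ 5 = 3.80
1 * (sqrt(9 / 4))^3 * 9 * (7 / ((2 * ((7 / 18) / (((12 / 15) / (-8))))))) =-2187 / 80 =-27.34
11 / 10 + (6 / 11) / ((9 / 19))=743 / 330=2.25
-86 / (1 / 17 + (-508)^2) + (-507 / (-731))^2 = 1126915604579 / 2344289265129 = 0.48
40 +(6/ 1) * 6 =76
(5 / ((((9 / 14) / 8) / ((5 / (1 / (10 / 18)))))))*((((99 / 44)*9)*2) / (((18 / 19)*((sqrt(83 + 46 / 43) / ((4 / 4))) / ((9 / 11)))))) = 13300*sqrt(155445) / 7953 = 659.34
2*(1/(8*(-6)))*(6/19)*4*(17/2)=-17/38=-0.45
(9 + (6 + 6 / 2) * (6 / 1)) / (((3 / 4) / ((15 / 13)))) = 1260 / 13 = 96.92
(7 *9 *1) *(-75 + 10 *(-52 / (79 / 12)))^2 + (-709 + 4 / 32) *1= 74550168689 / 49928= 1493153.51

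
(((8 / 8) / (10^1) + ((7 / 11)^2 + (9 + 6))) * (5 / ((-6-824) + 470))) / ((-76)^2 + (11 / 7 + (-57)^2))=-131327 / 5504764320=-0.00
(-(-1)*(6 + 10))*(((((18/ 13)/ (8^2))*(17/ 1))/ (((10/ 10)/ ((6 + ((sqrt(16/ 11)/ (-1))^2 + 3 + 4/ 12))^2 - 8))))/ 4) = 250801/ 1573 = 159.44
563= 563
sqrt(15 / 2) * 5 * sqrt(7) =5 * sqrt(210) / 2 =36.23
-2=-2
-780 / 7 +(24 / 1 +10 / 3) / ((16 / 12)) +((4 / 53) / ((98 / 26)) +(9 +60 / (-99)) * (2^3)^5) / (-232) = -3172523054 / 2485329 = -1276.50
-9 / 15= -3 / 5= -0.60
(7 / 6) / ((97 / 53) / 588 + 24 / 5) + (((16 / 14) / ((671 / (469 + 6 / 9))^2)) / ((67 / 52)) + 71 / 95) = 192527829961135121 / 135123212754763695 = 1.42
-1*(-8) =8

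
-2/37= -0.05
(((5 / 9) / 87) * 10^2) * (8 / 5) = 800 / 783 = 1.02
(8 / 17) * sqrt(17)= 8 * sqrt(17) / 17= 1.94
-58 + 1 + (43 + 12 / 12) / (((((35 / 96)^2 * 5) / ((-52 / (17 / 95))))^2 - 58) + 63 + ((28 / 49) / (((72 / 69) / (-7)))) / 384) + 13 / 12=-233827142944556975 / 4964580752968524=-47.10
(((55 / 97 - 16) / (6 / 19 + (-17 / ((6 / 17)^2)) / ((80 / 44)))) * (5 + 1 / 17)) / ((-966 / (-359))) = 2450648880 / 6313062931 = 0.39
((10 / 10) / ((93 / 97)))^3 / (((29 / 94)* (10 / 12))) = 171582524 / 38877255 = 4.41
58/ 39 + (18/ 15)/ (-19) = 5276/ 3705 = 1.42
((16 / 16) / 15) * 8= 8 / 15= 0.53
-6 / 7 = -0.86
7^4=2401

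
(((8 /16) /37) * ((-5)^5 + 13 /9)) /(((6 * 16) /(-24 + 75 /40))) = 103663 /10656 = 9.73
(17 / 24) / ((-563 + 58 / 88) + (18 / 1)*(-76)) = -187 / 509610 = -0.00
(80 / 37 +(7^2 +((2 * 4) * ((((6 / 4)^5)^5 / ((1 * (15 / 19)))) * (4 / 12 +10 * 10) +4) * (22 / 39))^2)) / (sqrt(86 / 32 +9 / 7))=1297794971907300780397318089301093 * sqrt(3115) / 688384026624393216000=105221461171305.05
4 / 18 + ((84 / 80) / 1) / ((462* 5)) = 0.22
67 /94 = 0.71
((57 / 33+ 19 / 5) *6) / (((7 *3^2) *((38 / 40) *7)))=128 / 1617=0.08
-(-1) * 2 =2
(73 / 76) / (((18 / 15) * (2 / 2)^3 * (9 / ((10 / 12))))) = 1825 / 24624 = 0.07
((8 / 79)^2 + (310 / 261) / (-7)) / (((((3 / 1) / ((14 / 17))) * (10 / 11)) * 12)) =-9997801 / 2492218530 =-0.00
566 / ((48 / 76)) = 5377 / 6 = 896.17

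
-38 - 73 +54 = -57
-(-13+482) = -469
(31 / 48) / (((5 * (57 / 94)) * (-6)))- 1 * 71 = -2915297 / 41040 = -71.04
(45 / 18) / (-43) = -5 / 86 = -0.06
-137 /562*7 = -959 /562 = -1.71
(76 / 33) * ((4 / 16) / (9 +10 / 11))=19 / 327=0.06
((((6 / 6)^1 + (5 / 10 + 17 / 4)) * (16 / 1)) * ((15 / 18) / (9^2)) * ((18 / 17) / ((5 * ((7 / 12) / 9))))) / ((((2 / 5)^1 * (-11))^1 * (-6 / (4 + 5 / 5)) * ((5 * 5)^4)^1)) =92 / 61359375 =0.00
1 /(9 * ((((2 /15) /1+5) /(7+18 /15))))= 41 /231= 0.18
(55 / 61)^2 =3025 / 3721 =0.81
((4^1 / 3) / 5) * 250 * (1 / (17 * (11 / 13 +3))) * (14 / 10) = 364 / 255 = 1.43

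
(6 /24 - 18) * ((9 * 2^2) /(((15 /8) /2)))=-3408 /5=-681.60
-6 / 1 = -6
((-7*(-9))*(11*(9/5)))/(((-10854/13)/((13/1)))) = -13013/670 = -19.42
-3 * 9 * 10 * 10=-2700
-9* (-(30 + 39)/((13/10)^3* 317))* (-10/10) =-621000/696449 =-0.89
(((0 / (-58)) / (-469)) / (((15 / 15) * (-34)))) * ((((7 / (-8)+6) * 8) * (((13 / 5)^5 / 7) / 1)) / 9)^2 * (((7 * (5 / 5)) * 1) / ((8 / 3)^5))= 0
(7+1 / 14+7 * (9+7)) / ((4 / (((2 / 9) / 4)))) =1667 / 1008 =1.65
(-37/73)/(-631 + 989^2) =-37/71356770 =-0.00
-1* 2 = -2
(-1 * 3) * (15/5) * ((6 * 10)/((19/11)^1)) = -5940/19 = -312.63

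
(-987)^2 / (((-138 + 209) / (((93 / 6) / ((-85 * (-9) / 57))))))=191261847 / 12070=15846.05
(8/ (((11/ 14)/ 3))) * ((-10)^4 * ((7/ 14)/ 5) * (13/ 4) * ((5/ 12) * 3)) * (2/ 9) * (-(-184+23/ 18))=136045000/ 27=5038703.70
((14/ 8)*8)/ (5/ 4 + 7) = 1.70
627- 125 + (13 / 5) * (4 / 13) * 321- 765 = -31 / 5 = -6.20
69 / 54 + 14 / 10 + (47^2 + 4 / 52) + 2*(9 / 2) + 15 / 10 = 1300019 / 585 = 2222.25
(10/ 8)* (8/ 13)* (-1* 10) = -100/ 13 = -7.69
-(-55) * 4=220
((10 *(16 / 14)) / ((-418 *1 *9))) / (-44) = 10 / 144837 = 0.00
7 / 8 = 0.88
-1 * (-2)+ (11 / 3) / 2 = 23 / 6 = 3.83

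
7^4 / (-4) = -2401 / 4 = -600.25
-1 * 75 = -75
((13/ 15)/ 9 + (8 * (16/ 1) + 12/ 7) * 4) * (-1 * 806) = -395271266/ 945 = -418276.47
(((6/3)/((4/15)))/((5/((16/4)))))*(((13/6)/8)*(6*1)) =39/4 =9.75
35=35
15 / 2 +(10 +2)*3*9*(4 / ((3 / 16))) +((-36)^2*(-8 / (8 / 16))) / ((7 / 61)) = -2432919 / 14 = -173779.93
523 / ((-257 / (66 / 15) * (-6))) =5753 / 3855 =1.49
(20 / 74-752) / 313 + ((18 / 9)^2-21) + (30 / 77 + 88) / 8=-29794685 / 3566948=-8.35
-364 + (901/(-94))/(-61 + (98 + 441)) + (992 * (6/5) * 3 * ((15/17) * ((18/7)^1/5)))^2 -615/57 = 793602884812167333/302233974700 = 2625789.79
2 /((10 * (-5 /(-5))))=1 /5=0.20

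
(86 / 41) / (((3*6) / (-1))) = -43 / 369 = -0.12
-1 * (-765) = 765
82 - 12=70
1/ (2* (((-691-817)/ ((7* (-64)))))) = 56/ 377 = 0.15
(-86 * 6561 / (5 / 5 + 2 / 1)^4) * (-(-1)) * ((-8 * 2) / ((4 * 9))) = 3096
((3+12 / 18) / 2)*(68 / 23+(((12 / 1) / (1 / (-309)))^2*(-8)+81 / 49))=-1363596949319 / 6762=-201655863.55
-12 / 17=-0.71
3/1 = 3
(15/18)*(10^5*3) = 250000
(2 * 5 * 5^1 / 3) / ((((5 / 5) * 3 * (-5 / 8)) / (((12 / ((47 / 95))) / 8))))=-3800 / 141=-26.95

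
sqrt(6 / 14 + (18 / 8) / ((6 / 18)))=sqrt(1407) / 14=2.68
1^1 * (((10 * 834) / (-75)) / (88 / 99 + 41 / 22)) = -110088 / 2725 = -40.40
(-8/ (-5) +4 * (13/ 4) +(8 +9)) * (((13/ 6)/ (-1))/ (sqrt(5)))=-1027 * sqrt(5)/ 75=-30.62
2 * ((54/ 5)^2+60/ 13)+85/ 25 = 79921/ 325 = 245.91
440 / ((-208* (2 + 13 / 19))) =-0.79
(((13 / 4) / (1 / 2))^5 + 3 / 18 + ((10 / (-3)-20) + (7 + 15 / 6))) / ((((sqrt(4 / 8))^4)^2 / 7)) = 7787969 / 6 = 1297994.83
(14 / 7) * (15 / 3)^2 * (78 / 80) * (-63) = -12285 / 4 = -3071.25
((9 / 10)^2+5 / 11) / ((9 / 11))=1391 / 900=1.55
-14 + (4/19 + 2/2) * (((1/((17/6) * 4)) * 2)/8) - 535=-1418547/2584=-548.97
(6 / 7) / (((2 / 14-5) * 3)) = -1 / 17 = -0.06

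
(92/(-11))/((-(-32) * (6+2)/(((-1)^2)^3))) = -23/704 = -0.03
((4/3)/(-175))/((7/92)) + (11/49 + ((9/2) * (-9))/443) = 107227/3256050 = 0.03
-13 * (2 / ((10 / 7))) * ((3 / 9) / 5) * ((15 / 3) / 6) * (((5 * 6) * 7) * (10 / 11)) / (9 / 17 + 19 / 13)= -96.95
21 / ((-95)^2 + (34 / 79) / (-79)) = 43687 / 18774997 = 0.00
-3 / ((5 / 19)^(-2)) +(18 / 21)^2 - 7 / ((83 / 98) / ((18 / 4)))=-53832300 / 1468187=-36.67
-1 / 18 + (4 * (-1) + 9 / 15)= -311 / 90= -3.46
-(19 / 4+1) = -23 / 4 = -5.75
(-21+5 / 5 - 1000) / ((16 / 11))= -2805 / 4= -701.25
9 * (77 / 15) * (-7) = -1617 / 5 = -323.40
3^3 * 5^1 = 135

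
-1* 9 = -9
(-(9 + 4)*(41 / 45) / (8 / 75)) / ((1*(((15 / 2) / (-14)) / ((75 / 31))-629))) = 93275 / 528546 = 0.18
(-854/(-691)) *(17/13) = 14518/8983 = 1.62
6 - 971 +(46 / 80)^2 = -1543471 / 1600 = -964.67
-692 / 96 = -173 / 24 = -7.21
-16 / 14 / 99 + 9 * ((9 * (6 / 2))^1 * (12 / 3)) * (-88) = -85536.01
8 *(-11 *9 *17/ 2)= -6732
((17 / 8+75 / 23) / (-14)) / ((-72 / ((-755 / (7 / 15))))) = -3741025 / 432768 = -8.64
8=8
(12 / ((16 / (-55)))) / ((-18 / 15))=275 / 8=34.38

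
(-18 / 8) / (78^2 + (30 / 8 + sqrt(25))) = -9 / 24371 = -0.00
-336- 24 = -360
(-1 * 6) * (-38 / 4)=57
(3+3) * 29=174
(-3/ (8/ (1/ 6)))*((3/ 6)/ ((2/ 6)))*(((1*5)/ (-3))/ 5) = 1/ 32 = 0.03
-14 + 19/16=-205/16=-12.81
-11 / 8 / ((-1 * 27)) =11 / 216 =0.05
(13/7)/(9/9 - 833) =-1/448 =-0.00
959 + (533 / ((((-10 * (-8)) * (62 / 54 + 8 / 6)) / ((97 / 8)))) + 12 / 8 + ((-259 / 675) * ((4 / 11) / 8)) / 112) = 63234508079 / 63676800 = 993.05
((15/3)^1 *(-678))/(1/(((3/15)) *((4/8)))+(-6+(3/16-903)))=54240/14381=3.77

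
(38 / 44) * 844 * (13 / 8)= 52117 / 44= 1184.48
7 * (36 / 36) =7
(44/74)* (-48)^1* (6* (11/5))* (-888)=1672704/5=334540.80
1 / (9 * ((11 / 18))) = 2 / 11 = 0.18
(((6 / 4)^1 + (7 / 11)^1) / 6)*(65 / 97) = 3055 / 12804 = 0.24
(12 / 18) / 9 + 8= 218 / 27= 8.07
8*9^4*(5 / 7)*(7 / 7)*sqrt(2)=262440*sqrt(2) / 7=53020.89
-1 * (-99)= 99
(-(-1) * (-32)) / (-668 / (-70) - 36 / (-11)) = -6160 / 2467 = -2.50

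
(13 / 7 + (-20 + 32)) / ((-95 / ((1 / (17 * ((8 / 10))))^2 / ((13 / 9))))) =-4365 / 7994896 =-0.00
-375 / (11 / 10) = -3750 / 11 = -340.91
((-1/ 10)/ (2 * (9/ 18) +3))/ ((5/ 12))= -3/ 50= -0.06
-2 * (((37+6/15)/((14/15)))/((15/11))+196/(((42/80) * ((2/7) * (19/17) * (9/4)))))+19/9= -19676536/17955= -1095.88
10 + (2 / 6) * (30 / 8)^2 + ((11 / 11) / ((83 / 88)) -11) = 4.75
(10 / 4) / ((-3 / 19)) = -95 / 6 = -15.83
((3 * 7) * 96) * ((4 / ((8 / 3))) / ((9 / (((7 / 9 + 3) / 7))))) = 544 / 3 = 181.33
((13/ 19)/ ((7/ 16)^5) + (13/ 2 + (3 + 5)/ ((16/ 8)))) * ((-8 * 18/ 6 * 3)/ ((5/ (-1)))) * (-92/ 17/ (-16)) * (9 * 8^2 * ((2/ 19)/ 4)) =2025094055904/ 515722795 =3926.71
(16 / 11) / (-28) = -4 / 77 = -0.05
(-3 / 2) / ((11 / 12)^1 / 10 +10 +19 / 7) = -1260 / 10757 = -0.12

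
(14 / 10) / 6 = 7 / 30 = 0.23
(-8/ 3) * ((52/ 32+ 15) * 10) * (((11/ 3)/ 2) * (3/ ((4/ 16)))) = -29260/ 3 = -9753.33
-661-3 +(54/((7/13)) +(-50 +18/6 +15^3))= 19350/7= 2764.29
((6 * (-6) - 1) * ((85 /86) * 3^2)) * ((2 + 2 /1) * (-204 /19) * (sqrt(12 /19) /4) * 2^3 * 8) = 369550080 * sqrt(57) /15523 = 179736.00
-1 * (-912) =912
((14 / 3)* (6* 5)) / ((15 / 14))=392 / 3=130.67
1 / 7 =0.14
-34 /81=-0.42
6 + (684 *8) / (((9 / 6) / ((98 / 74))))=178974 / 37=4837.14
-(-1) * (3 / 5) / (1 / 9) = 5.40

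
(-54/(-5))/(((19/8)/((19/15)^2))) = 912/125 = 7.30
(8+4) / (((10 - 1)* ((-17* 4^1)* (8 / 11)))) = -11 / 408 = -0.03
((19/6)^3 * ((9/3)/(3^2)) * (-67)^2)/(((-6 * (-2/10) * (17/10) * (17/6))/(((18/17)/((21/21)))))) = 769751275/88434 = 8704.25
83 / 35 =2.37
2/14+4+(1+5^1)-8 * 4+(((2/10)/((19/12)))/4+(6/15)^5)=-9066994/415625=-21.82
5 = 5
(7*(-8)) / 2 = -28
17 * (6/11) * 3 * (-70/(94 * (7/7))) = -10710/517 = -20.72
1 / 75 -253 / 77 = -1718 / 525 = -3.27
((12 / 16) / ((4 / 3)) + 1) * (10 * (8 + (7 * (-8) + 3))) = -5625 / 8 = -703.12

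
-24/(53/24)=-576/53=-10.87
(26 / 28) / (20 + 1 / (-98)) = 91 / 1959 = 0.05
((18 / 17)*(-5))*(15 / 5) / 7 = -270 / 119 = -2.27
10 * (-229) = -2290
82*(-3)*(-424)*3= 312912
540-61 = 479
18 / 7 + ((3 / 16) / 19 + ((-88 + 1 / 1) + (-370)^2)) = 291143557 / 2128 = 136815.58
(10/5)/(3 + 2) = 2/5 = 0.40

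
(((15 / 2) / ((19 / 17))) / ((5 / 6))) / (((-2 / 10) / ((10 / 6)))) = -1275 / 19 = -67.11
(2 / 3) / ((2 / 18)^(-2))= 0.01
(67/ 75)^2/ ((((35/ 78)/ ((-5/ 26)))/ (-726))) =1086338/ 4375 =248.31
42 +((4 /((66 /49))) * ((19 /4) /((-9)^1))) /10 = 248549 /5940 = 41.84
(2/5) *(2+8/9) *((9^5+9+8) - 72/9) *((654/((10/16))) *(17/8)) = 151749137.28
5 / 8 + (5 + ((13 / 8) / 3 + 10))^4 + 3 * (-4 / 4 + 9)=19365048625 / 331776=58367.84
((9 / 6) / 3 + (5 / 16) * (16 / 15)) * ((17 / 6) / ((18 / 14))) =595 / 324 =1.84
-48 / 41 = -1.17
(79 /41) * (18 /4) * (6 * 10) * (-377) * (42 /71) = -337739220 /2911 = -116021.72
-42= -42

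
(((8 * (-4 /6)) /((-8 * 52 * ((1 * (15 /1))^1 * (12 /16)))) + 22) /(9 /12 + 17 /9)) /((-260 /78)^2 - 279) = -0.03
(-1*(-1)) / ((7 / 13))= 13 / 7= 1.86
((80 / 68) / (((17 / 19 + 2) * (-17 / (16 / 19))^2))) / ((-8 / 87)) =-11136 / 1026817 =-0.01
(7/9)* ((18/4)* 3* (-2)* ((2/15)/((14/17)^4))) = -83521/13720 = -6.09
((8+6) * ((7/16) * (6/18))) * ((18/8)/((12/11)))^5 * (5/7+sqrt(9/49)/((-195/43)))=12875544297/272629760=47.23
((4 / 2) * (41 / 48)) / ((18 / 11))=1.04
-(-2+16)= -14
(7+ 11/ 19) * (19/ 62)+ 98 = 3110/ 31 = 100.32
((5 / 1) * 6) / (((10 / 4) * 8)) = 3 / 2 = 1.50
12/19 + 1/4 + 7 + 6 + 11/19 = 1099/76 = 14.46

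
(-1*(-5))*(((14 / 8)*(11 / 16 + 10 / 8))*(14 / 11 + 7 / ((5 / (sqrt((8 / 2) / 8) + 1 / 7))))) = 1519*sqrt(2) / 128 + 17577 / 704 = 41.75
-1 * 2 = -2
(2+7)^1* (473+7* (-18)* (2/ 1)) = 1989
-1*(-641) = 641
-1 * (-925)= 925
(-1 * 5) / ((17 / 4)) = -20 / 17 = -1.18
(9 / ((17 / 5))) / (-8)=-45 / 136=-0.33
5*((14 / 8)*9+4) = 395 / 4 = 98.75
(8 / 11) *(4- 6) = -1.45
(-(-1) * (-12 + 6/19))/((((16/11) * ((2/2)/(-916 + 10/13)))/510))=1852250895/494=3749495.74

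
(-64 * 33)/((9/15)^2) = -17600/3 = -5866.67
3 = 3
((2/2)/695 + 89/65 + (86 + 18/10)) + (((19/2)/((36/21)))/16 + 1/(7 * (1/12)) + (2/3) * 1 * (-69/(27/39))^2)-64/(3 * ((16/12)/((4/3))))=1462744489289/218574720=6692.19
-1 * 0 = 0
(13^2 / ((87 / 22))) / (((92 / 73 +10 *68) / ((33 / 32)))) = 1492777 / 23075648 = 0.06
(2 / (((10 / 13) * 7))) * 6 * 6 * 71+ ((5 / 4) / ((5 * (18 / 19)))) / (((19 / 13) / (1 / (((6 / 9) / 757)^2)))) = 261800591 / 1120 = 233750.53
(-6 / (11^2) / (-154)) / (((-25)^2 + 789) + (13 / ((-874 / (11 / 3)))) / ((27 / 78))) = 35397 / 155425513859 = 0.00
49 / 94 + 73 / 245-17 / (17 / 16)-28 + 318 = 6329087 / 23030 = 274.82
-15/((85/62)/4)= -43.76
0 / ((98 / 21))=0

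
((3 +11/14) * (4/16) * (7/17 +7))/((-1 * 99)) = -53/748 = -0.07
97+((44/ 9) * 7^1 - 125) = 56/ 9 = 6.22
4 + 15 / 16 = 79 / 16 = 4.94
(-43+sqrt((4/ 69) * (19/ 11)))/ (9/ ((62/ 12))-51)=1333/ 1527-62 * sqrt(14421)/ 1158993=0.87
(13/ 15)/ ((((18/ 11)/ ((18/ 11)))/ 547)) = 7111/ 15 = 474.07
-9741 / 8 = -1217.62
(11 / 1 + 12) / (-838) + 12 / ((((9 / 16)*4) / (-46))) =-616837 / 2514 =-245.36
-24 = -24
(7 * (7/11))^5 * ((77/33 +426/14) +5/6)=56938939477/966306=58924.34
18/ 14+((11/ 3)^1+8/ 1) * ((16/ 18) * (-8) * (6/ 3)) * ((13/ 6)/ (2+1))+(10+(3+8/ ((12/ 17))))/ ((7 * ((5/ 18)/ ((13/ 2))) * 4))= -98.21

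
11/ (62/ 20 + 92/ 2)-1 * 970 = -476160/ 491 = -969.78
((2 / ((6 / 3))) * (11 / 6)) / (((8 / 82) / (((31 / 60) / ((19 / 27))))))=13.80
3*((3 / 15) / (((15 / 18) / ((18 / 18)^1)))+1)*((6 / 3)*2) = 372 / 25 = 14.88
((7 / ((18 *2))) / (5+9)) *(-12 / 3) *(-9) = 1 / 2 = 0.50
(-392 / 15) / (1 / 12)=-1568 / 5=-313.60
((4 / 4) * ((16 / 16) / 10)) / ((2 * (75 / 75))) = 1 / 20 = 0.05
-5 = -5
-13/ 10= -1.30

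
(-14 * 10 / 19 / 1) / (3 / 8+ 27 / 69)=-25760 / 2679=-9.62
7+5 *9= 52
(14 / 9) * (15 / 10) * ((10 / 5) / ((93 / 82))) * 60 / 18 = 11480 / 837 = 13.72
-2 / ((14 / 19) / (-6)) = 114 / 7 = 16.29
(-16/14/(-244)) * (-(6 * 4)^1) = -48/427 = -0.11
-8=-8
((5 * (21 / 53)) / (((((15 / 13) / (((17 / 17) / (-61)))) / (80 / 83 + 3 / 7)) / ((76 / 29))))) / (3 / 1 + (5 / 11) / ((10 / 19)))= -17584424 / 661455635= -0.03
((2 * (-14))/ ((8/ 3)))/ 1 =-21/ 2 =-10.50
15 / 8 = 1.88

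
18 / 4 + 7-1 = 21 / 2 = 10.50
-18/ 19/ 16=-9/ 152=-0.06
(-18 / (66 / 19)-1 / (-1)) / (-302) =23 / 1661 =0.01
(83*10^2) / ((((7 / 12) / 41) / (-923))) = -3769162800 / 7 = -538451828.57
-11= -11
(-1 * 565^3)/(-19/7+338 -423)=1262534875/614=2056245.72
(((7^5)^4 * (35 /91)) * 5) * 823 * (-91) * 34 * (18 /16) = -439572104121893992983956.30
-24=-24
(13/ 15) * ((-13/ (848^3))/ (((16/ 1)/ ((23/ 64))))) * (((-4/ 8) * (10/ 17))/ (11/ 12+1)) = 169/ 2653850435584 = 0.00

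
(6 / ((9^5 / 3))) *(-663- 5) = -1336 / 6561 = -0.20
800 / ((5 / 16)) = 2560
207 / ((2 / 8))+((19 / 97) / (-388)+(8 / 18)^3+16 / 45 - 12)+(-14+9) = 111316341941 / 137183220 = 811.44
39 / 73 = 0.53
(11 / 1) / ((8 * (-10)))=-11 / 80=-0.14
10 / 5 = 2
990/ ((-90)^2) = 11/ 90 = 0.12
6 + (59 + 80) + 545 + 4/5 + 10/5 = 3464/5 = 692.80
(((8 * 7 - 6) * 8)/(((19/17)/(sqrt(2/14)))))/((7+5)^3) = 425 * sqrt(7)/14364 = 0.08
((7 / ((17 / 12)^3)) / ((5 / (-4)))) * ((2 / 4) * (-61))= 1475712 / 24565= 60.07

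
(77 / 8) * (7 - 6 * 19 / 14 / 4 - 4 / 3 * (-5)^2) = -26213 / 96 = -273.05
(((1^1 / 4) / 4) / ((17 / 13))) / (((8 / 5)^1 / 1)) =65 / 2176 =0.03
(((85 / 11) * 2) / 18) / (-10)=-17 / 198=-0.09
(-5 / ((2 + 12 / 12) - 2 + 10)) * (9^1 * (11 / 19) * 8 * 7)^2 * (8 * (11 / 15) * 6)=-491774976 / 361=-1362257.55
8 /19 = 0.42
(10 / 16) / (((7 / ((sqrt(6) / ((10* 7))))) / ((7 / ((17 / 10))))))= 5* sqrt(6) / 952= 0.01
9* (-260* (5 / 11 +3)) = -88920 / 11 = -8083.64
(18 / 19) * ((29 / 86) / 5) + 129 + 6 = 551736 / 4085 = 135.06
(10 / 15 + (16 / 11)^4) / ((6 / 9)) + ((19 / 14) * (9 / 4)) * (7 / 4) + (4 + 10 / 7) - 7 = 11.49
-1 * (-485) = 485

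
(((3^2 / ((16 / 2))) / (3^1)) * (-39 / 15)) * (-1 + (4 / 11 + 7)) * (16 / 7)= -156 / 11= -14.18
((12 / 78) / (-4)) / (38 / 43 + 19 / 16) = -344 / 18525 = -0.02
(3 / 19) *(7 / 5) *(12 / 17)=252 / 1615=0.16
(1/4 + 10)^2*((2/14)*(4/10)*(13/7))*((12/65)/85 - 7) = -64992503/833000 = -78.02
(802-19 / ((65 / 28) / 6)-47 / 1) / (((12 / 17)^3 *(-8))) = -225423179 / 898560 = -250.87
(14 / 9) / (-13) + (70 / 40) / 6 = 161 / 936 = 0.17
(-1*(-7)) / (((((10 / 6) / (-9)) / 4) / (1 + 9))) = -1512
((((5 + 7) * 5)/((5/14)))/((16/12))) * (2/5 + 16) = 10332/5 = 2066.40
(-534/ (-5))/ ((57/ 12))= 2136/ 95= 22.48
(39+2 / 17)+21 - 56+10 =240 / 17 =14.12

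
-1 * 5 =-5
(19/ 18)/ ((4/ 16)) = 38/ 9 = 4.22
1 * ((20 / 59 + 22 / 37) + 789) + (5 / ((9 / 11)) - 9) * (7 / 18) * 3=786.56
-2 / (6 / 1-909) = 2 / 903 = 0.00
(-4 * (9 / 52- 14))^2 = 516961 / 169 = 3058.94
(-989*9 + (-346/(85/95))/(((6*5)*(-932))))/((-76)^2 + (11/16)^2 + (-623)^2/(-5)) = 135386135872/1092845512737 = 0.12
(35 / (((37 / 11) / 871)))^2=112449562225 / 1369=82139928.58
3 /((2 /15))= 45 /2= 22.50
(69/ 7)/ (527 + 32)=69/ 3913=0.02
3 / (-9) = -1 / 3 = -0.33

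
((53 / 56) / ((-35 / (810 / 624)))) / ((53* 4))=-0.00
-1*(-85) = 85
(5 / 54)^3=125 / 157464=0.00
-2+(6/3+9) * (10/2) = 53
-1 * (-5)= 5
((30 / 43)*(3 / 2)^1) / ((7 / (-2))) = -90 / 301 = -0.30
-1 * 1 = -1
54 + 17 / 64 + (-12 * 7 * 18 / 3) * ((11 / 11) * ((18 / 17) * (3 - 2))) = -521567 / 1088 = -479.38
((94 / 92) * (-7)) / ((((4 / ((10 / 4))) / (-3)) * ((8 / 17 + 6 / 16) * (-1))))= -16779 / 1058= -15.86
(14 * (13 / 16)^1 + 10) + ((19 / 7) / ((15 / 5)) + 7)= 4919 / 168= 29.28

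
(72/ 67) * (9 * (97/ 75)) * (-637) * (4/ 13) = -4106592/ 1675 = -2451.70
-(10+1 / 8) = -81 / 8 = -10.12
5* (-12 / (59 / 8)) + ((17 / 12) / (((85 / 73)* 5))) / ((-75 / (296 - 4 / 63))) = -190174927 / 20908125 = -9.10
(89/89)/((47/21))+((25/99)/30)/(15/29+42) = 0.45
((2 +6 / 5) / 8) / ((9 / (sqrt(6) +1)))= 2 / 45 +2 * sqrt(6) / 45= 0.15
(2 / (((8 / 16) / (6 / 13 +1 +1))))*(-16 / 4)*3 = -1536 / 13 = -118.15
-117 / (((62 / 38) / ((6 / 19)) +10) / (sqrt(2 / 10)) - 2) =-63882* sqrt(5) / 41261 - 8424 / 41261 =-3.67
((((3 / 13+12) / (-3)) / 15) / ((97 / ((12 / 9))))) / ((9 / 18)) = -424 / 56745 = -0.01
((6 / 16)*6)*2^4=36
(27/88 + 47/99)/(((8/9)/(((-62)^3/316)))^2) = 4944283006851/8787328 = 562660.57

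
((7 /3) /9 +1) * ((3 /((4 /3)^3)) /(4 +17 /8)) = 51 /196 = 0.26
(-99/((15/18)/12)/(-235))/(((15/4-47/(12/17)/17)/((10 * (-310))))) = 5303232/47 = 112834.72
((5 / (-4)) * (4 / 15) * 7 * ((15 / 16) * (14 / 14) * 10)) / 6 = -175 / 48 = -3.65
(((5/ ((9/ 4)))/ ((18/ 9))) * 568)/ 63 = 10.02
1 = 1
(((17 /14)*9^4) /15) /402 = 12393 /9380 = 1.32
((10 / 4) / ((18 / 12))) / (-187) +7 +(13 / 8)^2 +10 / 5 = 417625 / 35904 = 11.63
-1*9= -9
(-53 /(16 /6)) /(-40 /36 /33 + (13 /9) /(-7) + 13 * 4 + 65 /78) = -330561 /874732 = -0.38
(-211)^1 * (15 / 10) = -633 / 2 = -316.50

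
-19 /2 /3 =-19 /6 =-3.17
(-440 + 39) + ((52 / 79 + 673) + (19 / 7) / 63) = 9500641 / 34839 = 272.70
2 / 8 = 1 / 4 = 0.25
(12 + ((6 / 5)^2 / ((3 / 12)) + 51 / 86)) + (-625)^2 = 839883209 / 2150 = 390643.35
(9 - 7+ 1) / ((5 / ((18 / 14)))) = 27 / 35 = 0.77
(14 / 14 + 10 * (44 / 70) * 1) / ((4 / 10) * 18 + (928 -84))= 255 / 29792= 0.01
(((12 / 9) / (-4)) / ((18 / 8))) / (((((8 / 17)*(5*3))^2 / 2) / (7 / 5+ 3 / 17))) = -1139 / 121500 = -0.01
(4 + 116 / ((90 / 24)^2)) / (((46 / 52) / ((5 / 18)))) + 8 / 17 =683596 / 158355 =4.32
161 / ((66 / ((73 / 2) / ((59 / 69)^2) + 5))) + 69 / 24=125762965 / 918984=136.85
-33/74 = -0.45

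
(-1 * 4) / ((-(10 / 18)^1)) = 36 / 5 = 7.20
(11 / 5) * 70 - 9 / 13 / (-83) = 166175 / 1079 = 154.01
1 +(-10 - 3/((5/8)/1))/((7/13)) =-927/35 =-26.49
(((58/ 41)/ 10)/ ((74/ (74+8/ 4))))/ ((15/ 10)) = 2204/ 22755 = 0.10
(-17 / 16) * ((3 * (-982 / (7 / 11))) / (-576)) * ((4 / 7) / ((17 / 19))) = -102619 / 18816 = -5.45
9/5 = 1.80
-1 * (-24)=24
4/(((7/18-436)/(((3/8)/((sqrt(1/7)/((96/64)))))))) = -81*sqrt(7)/15682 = -0.01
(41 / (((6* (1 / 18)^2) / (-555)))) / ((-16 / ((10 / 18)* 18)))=3071925 / 4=767981.25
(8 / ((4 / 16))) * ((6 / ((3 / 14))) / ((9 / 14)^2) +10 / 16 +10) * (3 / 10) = 752.43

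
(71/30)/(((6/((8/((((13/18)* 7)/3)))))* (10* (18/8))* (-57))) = -568/389025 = -0.00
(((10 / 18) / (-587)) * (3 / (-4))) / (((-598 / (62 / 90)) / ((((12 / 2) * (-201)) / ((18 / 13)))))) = 2077 / 2916216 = 0.00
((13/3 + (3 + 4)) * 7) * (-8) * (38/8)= -9044/3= -3014.67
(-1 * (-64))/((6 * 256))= 1/24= 0.04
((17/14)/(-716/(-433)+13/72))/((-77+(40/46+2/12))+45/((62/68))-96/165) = -62350908840/2560792588837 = -0.02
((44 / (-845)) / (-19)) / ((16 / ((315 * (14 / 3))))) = 1617 / 6422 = 0.25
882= 882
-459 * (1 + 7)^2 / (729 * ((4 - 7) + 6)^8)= -1088 / 177147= -0.01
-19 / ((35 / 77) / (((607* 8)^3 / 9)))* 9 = -4786436657868.80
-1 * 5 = -5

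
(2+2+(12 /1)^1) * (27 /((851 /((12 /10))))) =2592 /4255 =0.61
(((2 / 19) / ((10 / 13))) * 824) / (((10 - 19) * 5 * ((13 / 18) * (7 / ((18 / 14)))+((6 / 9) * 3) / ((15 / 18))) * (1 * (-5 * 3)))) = 64272 / 2436275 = 0.03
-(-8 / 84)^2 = -4 / 441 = -0.01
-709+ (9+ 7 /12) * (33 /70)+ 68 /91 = -703.73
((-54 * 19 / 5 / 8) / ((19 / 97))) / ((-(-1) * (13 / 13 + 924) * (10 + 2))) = -0.01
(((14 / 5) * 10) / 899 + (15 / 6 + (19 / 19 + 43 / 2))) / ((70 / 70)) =25.03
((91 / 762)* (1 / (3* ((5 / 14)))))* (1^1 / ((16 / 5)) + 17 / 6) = 96187 / 274320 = 0.35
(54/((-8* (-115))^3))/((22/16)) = 27/535348000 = 0.00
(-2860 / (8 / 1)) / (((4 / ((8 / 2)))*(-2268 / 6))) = 0.95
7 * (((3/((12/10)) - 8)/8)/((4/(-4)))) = 77/16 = 4.81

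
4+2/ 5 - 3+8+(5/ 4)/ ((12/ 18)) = 451/ 40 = 11.28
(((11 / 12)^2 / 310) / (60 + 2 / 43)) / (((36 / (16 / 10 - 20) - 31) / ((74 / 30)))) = -4427753 / 1310511657600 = -0.00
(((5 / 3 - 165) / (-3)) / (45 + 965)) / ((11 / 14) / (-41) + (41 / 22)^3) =149742824 / 17927082567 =0.01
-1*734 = -734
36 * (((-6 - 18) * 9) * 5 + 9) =-38556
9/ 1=9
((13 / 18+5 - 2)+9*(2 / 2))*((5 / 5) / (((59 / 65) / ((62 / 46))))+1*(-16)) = -4510613 / 24426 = -184.66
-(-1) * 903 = 903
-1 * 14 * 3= -42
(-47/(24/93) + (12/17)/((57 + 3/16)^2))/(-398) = 6912400483/15105771600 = 0.46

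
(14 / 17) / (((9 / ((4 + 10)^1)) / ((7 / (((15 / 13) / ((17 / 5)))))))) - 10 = 11086 / 675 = 16.42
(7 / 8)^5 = 16807 / 32768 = 0.51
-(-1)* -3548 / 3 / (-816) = 887 / 612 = 1.45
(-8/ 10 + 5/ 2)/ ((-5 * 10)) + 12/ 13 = 5779/ 6500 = 0.89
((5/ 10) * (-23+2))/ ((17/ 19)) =-399/ 34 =-11.74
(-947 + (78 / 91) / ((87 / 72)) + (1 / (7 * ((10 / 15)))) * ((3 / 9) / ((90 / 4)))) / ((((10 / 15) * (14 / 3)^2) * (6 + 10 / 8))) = -12966504 / 1442315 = -8.99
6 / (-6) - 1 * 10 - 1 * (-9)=-2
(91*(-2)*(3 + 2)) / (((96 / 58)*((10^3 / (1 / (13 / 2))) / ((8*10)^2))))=-1624 / 3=-541.33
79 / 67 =1.18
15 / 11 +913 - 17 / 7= 70219 / 77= 911.94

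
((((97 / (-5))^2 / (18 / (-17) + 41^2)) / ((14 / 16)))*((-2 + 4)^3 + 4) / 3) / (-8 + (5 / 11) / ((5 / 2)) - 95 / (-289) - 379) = -8135849392 / 3070288843125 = -0.00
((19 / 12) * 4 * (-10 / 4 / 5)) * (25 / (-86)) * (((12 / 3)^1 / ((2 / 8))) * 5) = 9500 / 129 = 73.64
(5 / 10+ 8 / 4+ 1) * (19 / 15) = 133 / 30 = 4.43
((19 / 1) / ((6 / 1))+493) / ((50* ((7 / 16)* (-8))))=-2977 / 1050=-2.84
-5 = -5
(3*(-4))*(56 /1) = -672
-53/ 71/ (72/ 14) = -371/ 2556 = -0.15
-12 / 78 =-2 / 13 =-0.15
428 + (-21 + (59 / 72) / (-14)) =410197 / 1008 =406.94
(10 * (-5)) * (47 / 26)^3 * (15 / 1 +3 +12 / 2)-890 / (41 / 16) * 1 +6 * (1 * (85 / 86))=-28778289755 / 3873311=-7429.89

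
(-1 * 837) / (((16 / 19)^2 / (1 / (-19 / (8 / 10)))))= 15903 / 320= 49.70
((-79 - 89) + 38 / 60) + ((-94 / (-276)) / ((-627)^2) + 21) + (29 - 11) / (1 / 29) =50946963179 / 135629505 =375.63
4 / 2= 2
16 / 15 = 1.07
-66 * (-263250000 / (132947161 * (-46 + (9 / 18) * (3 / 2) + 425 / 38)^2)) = 586872000000 / 5211311797411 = 0.11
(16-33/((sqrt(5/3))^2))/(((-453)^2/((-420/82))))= 266/2804523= 0.00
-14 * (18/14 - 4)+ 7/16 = 615/16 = 38.44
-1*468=-468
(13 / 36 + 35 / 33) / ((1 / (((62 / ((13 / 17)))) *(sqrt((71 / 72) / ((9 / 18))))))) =296701 *sqrt(71) / 15444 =161.88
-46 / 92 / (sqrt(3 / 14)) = -sqrt(42) / 6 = -1.08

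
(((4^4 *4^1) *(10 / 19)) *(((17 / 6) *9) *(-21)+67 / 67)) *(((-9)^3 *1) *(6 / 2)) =11970063360 / 19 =630003334.74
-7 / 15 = -0.47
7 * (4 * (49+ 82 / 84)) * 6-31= 8365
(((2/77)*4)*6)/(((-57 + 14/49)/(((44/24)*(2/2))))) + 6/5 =2342/1985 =1.18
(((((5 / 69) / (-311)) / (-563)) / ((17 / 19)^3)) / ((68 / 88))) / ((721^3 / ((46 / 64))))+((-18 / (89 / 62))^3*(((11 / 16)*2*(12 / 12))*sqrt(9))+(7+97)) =-1489150762162438347298696082875 / 185473351982240749879606896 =-8028.92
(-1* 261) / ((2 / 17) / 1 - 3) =4437 / 49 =90.55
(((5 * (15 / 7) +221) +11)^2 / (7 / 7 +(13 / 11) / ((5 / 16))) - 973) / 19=146224004 / 244853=597.19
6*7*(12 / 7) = 72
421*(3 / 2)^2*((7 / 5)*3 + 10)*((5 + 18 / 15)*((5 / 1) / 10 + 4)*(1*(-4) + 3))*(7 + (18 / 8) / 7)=-3077308341 / 1120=-2747596.73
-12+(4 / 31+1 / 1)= -337 / 31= -10.87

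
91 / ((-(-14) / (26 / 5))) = 169 / 5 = 33.80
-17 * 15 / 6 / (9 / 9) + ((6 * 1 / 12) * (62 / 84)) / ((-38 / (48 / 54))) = -305297 / 7182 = -42.51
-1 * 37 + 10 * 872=8683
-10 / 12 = -5 / 6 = -0.83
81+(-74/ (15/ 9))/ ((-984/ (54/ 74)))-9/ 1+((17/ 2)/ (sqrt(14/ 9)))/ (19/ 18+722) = 459*sqrt(14)/ 182210+59067/ 820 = 72.04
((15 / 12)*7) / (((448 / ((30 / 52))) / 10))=375 / 3328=0.11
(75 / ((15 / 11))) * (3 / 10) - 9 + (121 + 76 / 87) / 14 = 9869 / 609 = 16.21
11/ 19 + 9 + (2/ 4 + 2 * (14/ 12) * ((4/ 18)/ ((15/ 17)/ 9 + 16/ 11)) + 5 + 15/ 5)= 5484877/ 297882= 18.41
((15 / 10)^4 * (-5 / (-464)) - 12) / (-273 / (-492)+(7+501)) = -1212001 / 51598656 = -0.02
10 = 10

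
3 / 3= 1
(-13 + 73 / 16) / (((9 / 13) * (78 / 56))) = -35 / 4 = -8.75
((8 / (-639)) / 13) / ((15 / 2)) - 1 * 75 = -9345391 / 124605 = -75.00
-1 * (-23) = 23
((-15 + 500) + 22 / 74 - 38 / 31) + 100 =669930 / 1147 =584.07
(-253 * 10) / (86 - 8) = -1265 / 39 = -32.44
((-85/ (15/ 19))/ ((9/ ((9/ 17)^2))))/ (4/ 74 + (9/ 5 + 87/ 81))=-284715/ 248642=-1.15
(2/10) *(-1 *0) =0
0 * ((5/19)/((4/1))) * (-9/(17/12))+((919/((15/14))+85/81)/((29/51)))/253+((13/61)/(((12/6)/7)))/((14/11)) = 1584344221/241680780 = 6.56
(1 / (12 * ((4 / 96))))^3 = 8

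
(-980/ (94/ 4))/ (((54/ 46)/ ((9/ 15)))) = -9016/ 423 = -21.31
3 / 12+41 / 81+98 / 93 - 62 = -604549 / 10044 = -60.19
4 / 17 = 0.24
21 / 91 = 3 / 13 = 0.23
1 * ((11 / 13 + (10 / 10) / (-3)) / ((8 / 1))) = 5 / 78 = 0.06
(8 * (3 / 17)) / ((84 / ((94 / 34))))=94 / 2023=0.05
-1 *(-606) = 606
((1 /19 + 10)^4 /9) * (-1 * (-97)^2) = -12522093363649 /1172889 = -10676281.70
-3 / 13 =-0.23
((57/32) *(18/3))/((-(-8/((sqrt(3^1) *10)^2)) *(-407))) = -12825/13024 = -0.98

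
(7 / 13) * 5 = 35 / 13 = 2.69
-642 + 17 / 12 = -7687 / 12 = -640.58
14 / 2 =7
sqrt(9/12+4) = 2.18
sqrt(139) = 11.79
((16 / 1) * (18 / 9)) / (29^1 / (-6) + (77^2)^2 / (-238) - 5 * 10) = -1632 / 7535591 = -0.00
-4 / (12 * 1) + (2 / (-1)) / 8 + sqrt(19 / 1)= -7 / 12 + sqrt(19)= 3.78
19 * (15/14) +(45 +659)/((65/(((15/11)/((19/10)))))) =28.13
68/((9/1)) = 68/9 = 7.56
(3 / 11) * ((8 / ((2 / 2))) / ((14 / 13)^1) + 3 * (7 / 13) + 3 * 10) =969 / 91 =10.65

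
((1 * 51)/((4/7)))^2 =7965.56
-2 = -2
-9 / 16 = -0.56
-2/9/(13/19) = -38/117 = -0.32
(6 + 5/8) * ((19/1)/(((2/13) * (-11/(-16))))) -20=1170.09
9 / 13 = 0.69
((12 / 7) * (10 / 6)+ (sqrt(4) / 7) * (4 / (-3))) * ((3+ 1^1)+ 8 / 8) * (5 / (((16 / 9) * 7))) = 975 / 196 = 4.97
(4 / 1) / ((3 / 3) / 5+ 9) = 10 / 23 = 0.43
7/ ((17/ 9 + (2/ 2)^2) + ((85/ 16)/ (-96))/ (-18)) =2.42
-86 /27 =-3.19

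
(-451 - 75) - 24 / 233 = -122582 / 233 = -526.10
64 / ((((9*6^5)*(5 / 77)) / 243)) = 3.42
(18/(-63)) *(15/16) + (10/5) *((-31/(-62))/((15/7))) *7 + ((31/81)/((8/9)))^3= 40218173/13063680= 3.08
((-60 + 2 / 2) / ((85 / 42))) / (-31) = 2478 / 2635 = 0.94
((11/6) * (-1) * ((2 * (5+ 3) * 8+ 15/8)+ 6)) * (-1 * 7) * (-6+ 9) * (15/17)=1255485/272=4615.75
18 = 18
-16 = -16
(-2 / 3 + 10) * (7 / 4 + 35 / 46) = 539 / 23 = 23.43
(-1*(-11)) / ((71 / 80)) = 880 / 71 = 12.39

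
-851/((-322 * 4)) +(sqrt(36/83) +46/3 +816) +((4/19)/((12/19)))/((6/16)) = 6 * sqrt(83)/83 +419773/504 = 833.54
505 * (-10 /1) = -5050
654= 654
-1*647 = -647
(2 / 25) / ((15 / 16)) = 32 / 375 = 0.09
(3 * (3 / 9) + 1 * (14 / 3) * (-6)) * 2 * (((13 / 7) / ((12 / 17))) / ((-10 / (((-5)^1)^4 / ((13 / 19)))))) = 363375 / 28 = 12977.68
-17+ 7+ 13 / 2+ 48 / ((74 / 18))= 605 / 74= 8.18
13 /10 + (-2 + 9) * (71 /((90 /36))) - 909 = -708.90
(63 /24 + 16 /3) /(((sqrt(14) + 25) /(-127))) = -606425 /14664 + 24257 * sqrt(14) /14664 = -35.17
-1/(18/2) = -1/9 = -0.11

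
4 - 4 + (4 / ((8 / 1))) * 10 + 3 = 8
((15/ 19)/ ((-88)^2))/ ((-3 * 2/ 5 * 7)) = -25/ 2059904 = -0.00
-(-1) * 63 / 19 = 63 / 19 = 3.32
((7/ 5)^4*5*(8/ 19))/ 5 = 19208/ 11875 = 1.62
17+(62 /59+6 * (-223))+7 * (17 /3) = -226610 /177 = -1280.28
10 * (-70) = -700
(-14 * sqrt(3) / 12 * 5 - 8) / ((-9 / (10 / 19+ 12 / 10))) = 1312 / 855+ 574 * sqrt(3) / 513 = 3.47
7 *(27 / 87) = 63 / 29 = 2.17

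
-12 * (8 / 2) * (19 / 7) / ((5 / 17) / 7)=-15504 / 5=-3100.80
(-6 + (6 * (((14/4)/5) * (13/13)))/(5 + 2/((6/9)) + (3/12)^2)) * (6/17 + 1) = -7.41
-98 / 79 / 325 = -98 / 25675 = -0.00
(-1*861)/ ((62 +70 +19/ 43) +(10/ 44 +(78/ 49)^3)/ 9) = -862432347546/ 133136409617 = -6.48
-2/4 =-1/2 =-0.50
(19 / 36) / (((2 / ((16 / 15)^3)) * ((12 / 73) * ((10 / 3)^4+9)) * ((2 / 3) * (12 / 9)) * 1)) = 22192 / 1341125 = 0.02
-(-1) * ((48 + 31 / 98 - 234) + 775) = 57753 / 98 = 589.32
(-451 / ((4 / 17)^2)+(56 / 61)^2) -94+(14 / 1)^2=-478868571 / 59536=-8043.34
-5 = -5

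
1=1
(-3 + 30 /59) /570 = -49 /11210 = -0.00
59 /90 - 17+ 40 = 2129 /90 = 23.66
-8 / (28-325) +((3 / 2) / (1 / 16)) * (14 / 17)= 99928 / 5049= 19.79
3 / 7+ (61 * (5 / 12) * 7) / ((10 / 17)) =302.89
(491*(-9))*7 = -30933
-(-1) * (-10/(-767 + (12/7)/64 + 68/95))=0.01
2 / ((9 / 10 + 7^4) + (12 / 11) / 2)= 220 / 264269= 0.00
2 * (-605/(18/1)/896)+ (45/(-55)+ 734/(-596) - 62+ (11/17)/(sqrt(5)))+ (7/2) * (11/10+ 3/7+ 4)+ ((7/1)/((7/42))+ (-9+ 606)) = 11 * sqrt(5)/85+ 39269066633/66084480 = 594.51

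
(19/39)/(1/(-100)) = -1900/39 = -48.72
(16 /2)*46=368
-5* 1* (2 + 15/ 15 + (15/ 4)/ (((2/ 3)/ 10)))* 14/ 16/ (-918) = 2765/ 9792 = 0.28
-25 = -25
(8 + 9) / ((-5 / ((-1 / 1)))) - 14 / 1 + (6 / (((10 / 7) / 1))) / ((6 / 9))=-43 / 10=-4.30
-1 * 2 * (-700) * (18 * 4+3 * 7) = 130200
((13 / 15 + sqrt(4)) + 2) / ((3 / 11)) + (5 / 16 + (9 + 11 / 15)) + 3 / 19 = 383699 / 13680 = 28.05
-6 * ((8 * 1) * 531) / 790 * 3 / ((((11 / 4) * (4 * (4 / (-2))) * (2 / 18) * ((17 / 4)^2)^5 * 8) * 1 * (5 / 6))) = 135300907008 / 43797467487254525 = 0.00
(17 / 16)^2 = 289 / 256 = 1.13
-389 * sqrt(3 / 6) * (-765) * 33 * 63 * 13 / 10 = 1608565959 * sqrt(2) / 4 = 568713948.80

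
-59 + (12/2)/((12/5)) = -113/2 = -56.50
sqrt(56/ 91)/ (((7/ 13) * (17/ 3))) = 6 * sqrt(26)/ 119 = 0.26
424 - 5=419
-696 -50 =-746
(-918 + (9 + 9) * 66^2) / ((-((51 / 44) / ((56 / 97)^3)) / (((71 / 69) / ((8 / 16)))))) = -9447311892480 / 356855143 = -26473.80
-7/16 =-0.44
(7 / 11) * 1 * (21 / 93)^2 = 343 / 10571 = 0.03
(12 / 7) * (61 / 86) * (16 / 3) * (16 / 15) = 31232 / 4515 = 6.92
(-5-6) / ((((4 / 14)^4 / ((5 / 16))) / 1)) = -132055 / 256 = -515.84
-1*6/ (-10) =3/ 5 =0.60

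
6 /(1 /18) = 108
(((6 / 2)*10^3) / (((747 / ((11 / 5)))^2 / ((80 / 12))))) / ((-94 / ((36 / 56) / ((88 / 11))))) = -3025 / 20398329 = -0.00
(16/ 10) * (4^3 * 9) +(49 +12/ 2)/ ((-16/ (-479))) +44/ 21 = 4318033/ 1680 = 2570.26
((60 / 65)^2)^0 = 1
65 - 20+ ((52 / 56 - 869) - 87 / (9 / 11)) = -39035 / 42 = -929.40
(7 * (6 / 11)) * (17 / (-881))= -714 / 9691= -0.07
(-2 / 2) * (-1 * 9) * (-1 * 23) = -207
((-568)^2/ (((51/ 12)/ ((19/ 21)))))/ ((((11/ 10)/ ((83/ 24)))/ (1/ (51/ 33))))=2543890240/ 18207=139720.45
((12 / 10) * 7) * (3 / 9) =14 / 5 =2.80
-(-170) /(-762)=-85 /381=-0.22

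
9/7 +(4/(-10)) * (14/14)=31/35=0.89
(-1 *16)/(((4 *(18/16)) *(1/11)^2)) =-3872/9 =-430.22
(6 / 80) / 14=3 / 560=0.01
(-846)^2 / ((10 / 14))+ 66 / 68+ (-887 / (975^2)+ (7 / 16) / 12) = 1036352082875069 / 1034280000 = 1002003.41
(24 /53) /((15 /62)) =496 /265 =1.87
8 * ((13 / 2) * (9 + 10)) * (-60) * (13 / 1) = -770640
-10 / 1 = -10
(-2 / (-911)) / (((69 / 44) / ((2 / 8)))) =0.00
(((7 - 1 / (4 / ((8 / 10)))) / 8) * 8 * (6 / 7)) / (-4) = -51 / 35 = -1.46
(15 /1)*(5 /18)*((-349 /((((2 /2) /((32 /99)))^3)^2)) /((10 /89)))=-41689368494080 /2824440448203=-14.76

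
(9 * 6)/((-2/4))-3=-111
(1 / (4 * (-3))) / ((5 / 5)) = -1 / 12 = -0.08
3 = 3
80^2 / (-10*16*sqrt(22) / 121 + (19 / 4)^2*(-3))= -147606835200 / 1548008059 + 2883584000*sqrt(22) / 1548008059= -86.62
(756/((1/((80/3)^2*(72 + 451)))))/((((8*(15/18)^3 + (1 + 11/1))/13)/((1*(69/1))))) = 6809530291200/449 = 15165991739.87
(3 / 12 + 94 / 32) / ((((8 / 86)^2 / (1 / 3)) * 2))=31433 / 512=61.39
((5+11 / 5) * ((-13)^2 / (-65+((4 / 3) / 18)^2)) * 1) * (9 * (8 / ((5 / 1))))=-319336992 / 1184525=-269.59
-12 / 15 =-4 / 5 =-0.80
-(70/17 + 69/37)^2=-14160169/395641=-35.79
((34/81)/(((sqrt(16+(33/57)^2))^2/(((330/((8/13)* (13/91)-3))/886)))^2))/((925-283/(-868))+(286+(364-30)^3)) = 3853729264737352/5580038573065160726479192863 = 0.00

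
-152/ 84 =-38/ 21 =-1.81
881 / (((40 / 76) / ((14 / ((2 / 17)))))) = 1991941 / 10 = 199194.10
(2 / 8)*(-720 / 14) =-90 / 7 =-12.86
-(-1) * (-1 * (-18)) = 18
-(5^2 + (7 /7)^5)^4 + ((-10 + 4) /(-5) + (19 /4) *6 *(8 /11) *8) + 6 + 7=-25123779 /55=-456795.98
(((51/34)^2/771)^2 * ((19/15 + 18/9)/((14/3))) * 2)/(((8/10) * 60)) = 21/84542720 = 0.00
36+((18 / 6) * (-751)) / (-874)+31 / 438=3698785 / 95703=38.65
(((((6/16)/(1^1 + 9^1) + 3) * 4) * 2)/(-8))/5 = -243/400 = -0.61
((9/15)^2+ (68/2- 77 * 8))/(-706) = 0.82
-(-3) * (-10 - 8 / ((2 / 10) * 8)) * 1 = -45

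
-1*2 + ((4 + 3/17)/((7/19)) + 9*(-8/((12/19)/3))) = -39587/119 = -332.66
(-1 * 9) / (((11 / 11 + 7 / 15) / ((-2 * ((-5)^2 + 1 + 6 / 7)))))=25380 / 77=329.61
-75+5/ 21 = -1570/ 21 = -74.76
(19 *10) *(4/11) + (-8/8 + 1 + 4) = 73.09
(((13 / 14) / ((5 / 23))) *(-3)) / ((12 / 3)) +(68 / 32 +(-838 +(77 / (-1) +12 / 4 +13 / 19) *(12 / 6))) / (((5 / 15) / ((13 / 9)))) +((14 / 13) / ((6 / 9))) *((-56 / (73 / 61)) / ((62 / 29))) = -504282729779 / 117381810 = -4296.09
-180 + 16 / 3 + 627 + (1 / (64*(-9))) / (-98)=25533313 / 56448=452.33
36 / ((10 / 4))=72 / 5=14.40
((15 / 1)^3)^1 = 3375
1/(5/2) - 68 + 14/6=-65.27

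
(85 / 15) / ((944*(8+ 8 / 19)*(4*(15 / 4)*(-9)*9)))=-323 / 550540800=-0.00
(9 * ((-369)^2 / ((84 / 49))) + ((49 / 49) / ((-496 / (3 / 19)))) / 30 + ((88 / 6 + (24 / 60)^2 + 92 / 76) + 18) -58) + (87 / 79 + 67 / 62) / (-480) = 53218158563791 / 74449600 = 714821.28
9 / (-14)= -9 / 14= -0.64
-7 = -7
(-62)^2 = 3844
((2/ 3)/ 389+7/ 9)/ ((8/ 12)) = 2729/ 2334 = 1.17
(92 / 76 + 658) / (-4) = -12525 / 76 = -164.80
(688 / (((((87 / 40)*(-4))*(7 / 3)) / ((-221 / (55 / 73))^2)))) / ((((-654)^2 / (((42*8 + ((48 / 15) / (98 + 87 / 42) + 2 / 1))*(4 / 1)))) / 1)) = -848036659732290496 / 91993058370675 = -9218.49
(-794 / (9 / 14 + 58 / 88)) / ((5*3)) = -244552 / 6015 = -40.66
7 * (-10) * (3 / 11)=-210 / 11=-19.09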